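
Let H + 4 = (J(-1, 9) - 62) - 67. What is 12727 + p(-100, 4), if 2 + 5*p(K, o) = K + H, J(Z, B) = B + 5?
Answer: 63414/5 ≈ 12683.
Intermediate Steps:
J(Z, B) = 5 + B
H = -119 (H = -4 + (((5 + 9) - 62) - 67) = -4 + ((14 - 62) - 67) = -4 + (-48 - 67) = -4 - 115 = -119)
p(K, o) = -121/5 + K/5 (p(K, o) = -2/5 + (K - 119)/5 = -2/5 + (-119 + K)/5 = -2/5 + (-119/5 + K/5) = -121/5 + K/5)
12727 + p(-100, 4) = 12727 + (-121/5 + (1/5)*(-100)) = 12727 + (-121/5 - 20) = 12727 - 221/5 = 63414/5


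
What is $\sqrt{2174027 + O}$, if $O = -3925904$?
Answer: $3 i \sqrt{194653} \approx 1323.6 i$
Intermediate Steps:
$\sqrt{2174027 + O} = \sqrt{2174027 - 3925904} = \sqrt{-1751877} = 3 i \sqrt{194653}$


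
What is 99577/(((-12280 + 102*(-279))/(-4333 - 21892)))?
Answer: 2611406825/40738 ≈ 64103.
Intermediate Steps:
99577/(((-12280 + 102*(-279))/(-4333 - 21892))) = 99577/(((-12280 - 28458)/(-26225))) = 99577/((-40738*(-1/26225))) = 99577/(40738/26225) = 99577*(26225/40738) = 2611406825/40738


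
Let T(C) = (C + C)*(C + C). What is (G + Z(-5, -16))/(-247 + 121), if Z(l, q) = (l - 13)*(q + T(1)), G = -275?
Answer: 59/126 ≈ 0.46825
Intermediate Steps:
T(C) = 4*C**2 (T(C) = (2*C)*(2*C) = 4*C**2)
Z(l, q) = (-13 + l)*(4 + q) (Z(l, q) = (l - 13)*(q + 4*1**2) = (-13 + l)*(q + 4*1) = (-13 + l)*(q + 4) = (-13 + l)*(4 + q))
(G + Z(-5, -16))/(-247 + 121) = (-275 + (-52 - 13*(-16) + 4*(-5) - 5*(-16)))/(-247 + 121) = (-275 + (-52 + 208 - 20 + 80))/(-126) = (-275 + 216)*(-1/126) = -59*(-1/126) = 59/126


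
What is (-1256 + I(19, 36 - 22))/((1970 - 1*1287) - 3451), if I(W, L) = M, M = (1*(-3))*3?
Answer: 1265/2768 ≈ 0.45701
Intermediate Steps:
M = -9 (M = -3*3 = -9)
I(W, L) = -9
(-1256 + I(19, 36 - 22))/((1970 - 1*1287) - 3451) = (-1256 - 9)/((1970 - 1*1287) - 3451) = -1265/((1970 - 1287) - 3451) = -1265/(683 - 3451) = -1265/(-2768) = -1265*(-1/2768) = 1265/2768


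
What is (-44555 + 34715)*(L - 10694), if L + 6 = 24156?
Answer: -132407040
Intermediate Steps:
L = 24150 (L = -6 + 24156 = 24150)
(-44555 + 34715)*(L - 10694) = (-44555 + 34715)*(24150 - 10694) = -9840*13456 = -132407040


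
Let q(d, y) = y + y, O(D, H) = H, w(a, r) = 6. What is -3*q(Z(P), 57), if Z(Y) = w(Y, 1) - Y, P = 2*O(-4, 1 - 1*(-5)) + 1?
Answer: -342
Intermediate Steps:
P = 13 (P = 2*(1 - 1*(-5)) + 1 = 2*(1 + 5) + 1 = 2*6 + 1 = 12 + 1 = 13)
Z(Y) = 6 - Y
q(d, y) = 2*y
-3*q(Z(P), 57) = -6*57 = -3*114 = -342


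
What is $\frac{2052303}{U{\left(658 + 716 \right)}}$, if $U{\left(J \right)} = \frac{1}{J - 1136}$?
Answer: $488448114$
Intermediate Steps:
$U{\left(J \right)} = \frac{1}{-1136 + J}$
$\frac{2052303}{U{\left(658 + 716 \right)}} = \frac{2052303}{\frac{1}{-1136 + \left(658 + 716\right)}} = \frac{2052303}{\frac{1}{-1136 + 1374}} = \frac{2052303}{\frac{1}{238}} = 2052303 \frac{1}{\frac{1}{238}} = 2052303 \cdot 238 = 488448114$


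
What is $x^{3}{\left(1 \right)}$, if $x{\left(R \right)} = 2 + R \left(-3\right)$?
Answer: $-1$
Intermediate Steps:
$x{\left(R \right)} = 2 - 3 R$
$x^{3}{\left(1 \right)} = \left(2 - 3\right)^{3} = \left(-1\right)^{3} = -1$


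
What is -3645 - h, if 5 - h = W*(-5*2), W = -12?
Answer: -3530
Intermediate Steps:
h = -115 (h = 5 - (-12)*(-5*2) = 5 - (-12)*(-10) = 5 - 1*120 = 5 - 120 = -115)
-3645 - h = -3645 - 1*(-115) = -3645 + 115 = -3530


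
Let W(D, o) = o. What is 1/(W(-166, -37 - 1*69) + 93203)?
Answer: 1/93097 ≈ 1.0741e-5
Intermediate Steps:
1/(W(-166, -37 - 1*69) + 93203) = 1/((-37 - 1*69) + 93203) = 1/((-37 - 69) + 93203) = 1/(-106 + 93203) = 1/93097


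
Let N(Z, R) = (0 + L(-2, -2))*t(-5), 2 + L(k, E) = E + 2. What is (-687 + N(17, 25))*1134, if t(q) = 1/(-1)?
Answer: -776790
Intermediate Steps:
t(q) = -1
L(k, E) = E (L(k, E) = -2 + (E + 2) = -2 + (2 + E) = E)
N(Z, R) = 2 (N(Z, R) = (0 - 2)*(-1) = -2*(-1) = 2)
(-687 + N(17, 25))*1134 = (-687 + 2)*1134 = -685*1134 = -776790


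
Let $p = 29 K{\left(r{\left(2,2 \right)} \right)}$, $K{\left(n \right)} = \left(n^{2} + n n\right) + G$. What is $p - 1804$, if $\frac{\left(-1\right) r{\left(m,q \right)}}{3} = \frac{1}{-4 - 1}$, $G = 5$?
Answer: $- \frac{40953}{25} \approx -1638.1$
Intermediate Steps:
$r{\left(m,q \right)} = \frac{3}{5}$ ($r{\left(m,q \right)} = - \frac{3}{-4 - 1} = - \frac{3}{-5} = \left(-3\right) \left(- \frac{1}{5}\right) = \frac{3}{5}$)
$K{\left(n \right)} = 5 + 2 n^{2}$ ($K{\left(n \right)} = \left(n^{2} + n n\right) + 5 = \left(n^{2} + n^{2}\right) + 5 = 2 n^{2} + 5 = 5 + 2 n^{2}$)
$p = \frac{4147}{25}$ ($p = 29 \left(5 + 2 \left(\frac{3}{5}\right)^{2}\right) = 29 \left(5 + 2 \cdot \frac{9}{25}\right) = 29 \left(5 + \frac{18}{25}\right) = 29 \cdot \frac{143}{25} = \frac{4147}{25} \approx 165.88$)
$p - 1804 = \frac{4147}{25} - 1804 = - \frac{40953}{25}$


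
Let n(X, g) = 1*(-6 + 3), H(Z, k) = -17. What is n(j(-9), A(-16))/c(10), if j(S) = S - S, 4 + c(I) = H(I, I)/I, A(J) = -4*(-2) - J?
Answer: 10/19 ≈ 0.52632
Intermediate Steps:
A(J) = 8 - J
c(I) = -4 - 17/I
j(S) = 0
n(X, g) = -3 (n(X, g) = 1*(-3) = -3)
n(j(-9), A(-16))/c(10) = -3/(-4 - 17/10) = -3/(-57/10) = -3*(-10/57) = 10/19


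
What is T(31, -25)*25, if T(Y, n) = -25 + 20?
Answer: -125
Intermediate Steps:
T(Y, n) = -5
T(31, -25)*25 = -5*25 = -125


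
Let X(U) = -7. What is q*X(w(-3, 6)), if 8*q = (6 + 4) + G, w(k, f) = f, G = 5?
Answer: -105/8 ≈ -13.125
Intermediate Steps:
q = 15/8 (q = ((6 + 4) + 5)/8 = (10 + 5)/8 = (⅛)*15 = 15/8 ≈ 1.8750)
q*X(w(-3, 6)) = (15/8)*(-7) = -105/8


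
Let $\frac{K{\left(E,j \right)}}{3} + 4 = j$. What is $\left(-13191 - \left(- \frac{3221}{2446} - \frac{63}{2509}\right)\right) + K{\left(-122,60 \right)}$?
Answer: $- \frac{79914097735}{6137014} \approx -13022.0$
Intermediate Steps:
$K{\left(E,j \right)} = -12 + 3 j$
$\left(-13191 - \left(- \frac{3221}{2446} - \frac{63}{2509}\right)\right) + K{\left(-122,60 \right)} = \left(-13191 - \left(- \frac{3221}{2446} - \frac{63}{2509}\right)\right) + \left(-12 + 3 \cdot 60\right) = \left(-13191 - - \frac{8235587}{6137014}\right) + \left(-12 + 180\right) = \left(-13191 + \left(\frac{63}{2509} + \frac{3221}{2446}\right)\right) + 168 = \left(-13191 + \frac{8235587}{6137014}\right) + 168 = - \frac{80945116087}{6137014} + 168 = - \frac{79914097735}{6137014}$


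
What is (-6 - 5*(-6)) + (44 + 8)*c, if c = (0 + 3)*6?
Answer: 960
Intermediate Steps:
c = 18 (c = 3*6 = 18)
(-6 - 5*(-6)) + (44 + 8)*c = (-6 - 5*(-6)) + (44 + 8)*18 = (-6 + 30) + 52*18 = 24 + 936 = 960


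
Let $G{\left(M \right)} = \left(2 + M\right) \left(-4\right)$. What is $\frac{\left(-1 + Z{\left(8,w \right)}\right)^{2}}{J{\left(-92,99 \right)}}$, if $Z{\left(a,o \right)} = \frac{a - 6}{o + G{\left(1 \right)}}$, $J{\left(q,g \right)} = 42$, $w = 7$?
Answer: $\frac{7}{150} \approx 0.046667$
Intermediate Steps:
$G{\left(M \right)} = -8 - 4 M$
$Z{\left(a,o \right)} = \frac{-6 + a}{-12 + o}$ ($Z{\left(a,o \right)} = \frac{a - 6}{o - 12} = \frac{-6 + a}{o - 12} = \frac{-6 + a}{-12 + o}$)
$\frac{\left(-1 + Z{\left(8,w \right)}\right)^{2}}{J{\left(-92,99 \right)}} = \frac{\left(-1 + \frac{-6 + 8}{-12 + 7}\right)^{2}}{42} = \left(-1 + \frac{1}{-5} \cdot 2\right)^{2} \cdot \frac{1}{42} = \left(-1 - \frac{2}{5}\right)^{2} \cdot \frac{1}{42} = \left(- \frac{7}{5}\right)^{2} \cdot \frac{1}{42} = \frac{49}{25} \cdot \frac{1}{42} = \frac{7}{150}$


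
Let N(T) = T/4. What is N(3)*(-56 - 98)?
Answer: -231/2 ≈ -115.50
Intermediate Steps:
N(T) = T/4 (N(T) = T*(1/4) = T/4)
N(3)*(-56 - 98) = ((1/4)*3)*(-56 - 98) = (3/4)*(-154) = -231/2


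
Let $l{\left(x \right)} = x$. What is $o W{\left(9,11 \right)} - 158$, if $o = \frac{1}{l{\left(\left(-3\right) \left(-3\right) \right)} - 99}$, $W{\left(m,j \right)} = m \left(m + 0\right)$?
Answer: $- \frac{1589}{10} \approx -158.9$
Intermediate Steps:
$W{\left(m,j \right)} = m^{2}$ ($W{\left(m,j \right)} = m m = m^{2}$)
$o = - \frac{1}{90}$ ($o = \frac{1}{\left(-3\right) \left(-3\right) - 99} = \frac{1}{9 - 99} = \frac{1}{-90} = - \frac{1}{90} \approx -0.011111$)
$o W{\left(9,11 \right)} - 158 = - \frac{9^{2}}{90} - 158 = \left(- \frac{1}{90}\right) 81 - 158 = - \frac{9}{10} - 158 = - \frac{1589}{10}$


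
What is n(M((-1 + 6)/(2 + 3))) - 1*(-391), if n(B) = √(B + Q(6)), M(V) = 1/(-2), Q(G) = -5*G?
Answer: 391 + I*√122/2 ≈ 391.0 + 5.5227*I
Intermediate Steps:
M(V) = -½
n(B) = √(-30 + B) (n(B) = √(B - 5*6) = √(B - 30) = √(-30 + B))
n(M((-1 + 6)/(2 + 3))) - 1*(-391) = √(-30 - ½) - 1*(-391) = √(-61/2) + 391 = I*√122/2 + 391 = 391 + I*√122/2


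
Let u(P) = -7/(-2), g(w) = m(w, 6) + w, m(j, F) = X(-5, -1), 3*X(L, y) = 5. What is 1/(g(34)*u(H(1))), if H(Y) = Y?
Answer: 6/749 ≈ 0.0080107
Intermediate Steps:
X(L, y) = 5/3 (X(L, y) = (⅓)*5 = 5/3)
m(j, F) = 5/3
g(w) = 5/3 + w
u(P) = 7/2 (u(P) = -7*(-½) = 7/2)
1/(g(34)*u(H(1))) = 1/((5/3 + 34)*(7/2)) = 1/((107/3)*(7/2)) = 1/(749/6) = 6/749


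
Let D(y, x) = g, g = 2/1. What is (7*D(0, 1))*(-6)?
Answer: -84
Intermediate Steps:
g = 2 (g = 2*1 = 2)
D(y, x) = 2
(7*D(0, 1))*(-6) = (7*2)*(-6) = 14*(-6) = -84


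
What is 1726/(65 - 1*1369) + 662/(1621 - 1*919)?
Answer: -87101/228852 ≈ -0.38060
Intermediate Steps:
1726/(65 - 1*1369) + 662/(1621 - 1*919) = 1726/(65 - 1369) + 662/(1621 - 919) = 1726/(-1304) + 662/702 = 1726*(-1/1304) + 662*(1/702) = -863/652 + 331/351 = -87101/228852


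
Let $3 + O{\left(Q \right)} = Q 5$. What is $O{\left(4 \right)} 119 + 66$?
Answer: $2089$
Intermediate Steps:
$O{\left(Q \right)} = -3 + 5 Q$ ($O{\left(Q \right)} = -3 + Q 5 = -3 + 5 Q$)
$O{\left(4 \right)} 119 + 66 = \left(-3 + 5 \cdot 4\right) 119 + 66 = \left(-3 + 20\right) 119 + 66 = 17 \cdot 119 + 66 = 2023 + 66 = 2089$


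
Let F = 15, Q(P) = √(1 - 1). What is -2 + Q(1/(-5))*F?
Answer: -2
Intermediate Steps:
Q(P) = 0 (Q(P) = √0 = 0)
-2 + Q(1/(-5))*F = -2 + 0*15 = -2 + 0 = -2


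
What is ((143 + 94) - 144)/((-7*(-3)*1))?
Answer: 31/7 ≈ 4.4286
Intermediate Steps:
((143 + 94) - 144)/((-7*(-3)*1)) = (237 - 144)/((21*1)) = 93/21 = 93*(1/21) = 31/7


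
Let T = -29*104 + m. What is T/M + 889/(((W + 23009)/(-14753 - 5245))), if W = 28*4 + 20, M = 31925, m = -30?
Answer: -567640224836/738776425 ≈ -768.35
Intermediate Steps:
W = 132 (W = 112 + 20 = 132)
T = -3046 (T = -29*104 - 30 = -3016 - 30 = -3046)
T/M + 889/(((W + 23009)/(-14753 - 5245))) = -3046/31925 + 889/(((132 + 23009)/(-14753 - 5245))) = -3046*1/31925 + 889/((23141/(-19998))) = -3046/31925 + 889/((23141*(-1/19998))) = -3046/31925 + 889/(-23141/19998) = -3046/31925 + 889*(-19998/23141) = -3046/31925 - 17778222/23141 = -567640224836/738776425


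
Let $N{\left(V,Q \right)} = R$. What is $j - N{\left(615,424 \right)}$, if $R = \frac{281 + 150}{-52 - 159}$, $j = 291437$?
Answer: $\frac{61493638}{211} \approx 2.9144 \cdot 10^{5}$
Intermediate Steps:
$R = - \frac{431}{211}$ ($R = \frac{431}{-211} = 431 \left(- \frac{1}{211}\right) = - \frac{431}{211} \approx -2.0427$)
$N{\left(V,Q \right)} = - \frac{431}{211}$
$j - N{\left(615,424 \right)} = 291437 - - \frac{431}{211} = 291437 + \frac{431}{211} = \frac{61493638}{211}$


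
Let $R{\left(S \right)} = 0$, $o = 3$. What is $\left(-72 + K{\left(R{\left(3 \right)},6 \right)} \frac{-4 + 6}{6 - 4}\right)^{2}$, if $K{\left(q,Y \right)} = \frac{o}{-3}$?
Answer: $5329$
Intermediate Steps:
$K{\left(q,Y \right)} = -1$ ($K{\left(q,Y \right)} = \frac{3}{-3} = 3 \left(- \frac{1}{3}\right) = -1$)
$\left(-72 + K{\left(R{\left(3 \right)},6 \right)} \frac{-4 + 6}{6 - 4}\right)^{2} = \left(-72 - \frac{-4 + 6}{6 - 4}\right)^{2} = \left(-72 - \frac{2}{2}\right)^{2} = \left(-72 - 2 \cdot \frac{1}{2}\right)^{2} = \left(-72 - 1\right)^{2} = \left(-73\right)^{2} = 5329$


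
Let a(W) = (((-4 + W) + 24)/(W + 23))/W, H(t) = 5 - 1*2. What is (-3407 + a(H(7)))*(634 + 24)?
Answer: -87422867/39 ≈ -2.2416e+6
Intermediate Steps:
H(t) = 3 (H(t) = 5 - 2 = 3)
a(W) = (20 + W)/(W*(23 + W)) (a(W) = ((20 + W)/(23 + W))/W = (20 + W)/(W*(23 + W)))
(-3407 + a(H(7)))*(634 + 24) = (-3407 + (20 + 3)/(3*(23 + 3)))*(634 + 24) = (-3407 + (⅓)*23/26)*658 = (-3407 + (⅓)*(1/26)*23)*658 = (-3407 + 23/78)*658 = -265723/78*658 = -87422867/39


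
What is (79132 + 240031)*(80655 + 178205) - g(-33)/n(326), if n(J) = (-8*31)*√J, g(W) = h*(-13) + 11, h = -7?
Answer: 82618534180 + 51*√326/40424 ≈ 8.2618e+10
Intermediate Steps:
g(W) = 102 (g(W) = -7*(-13) + 11 = 91 + 11 = 102)
n(J) = -248*√J
(79132 + 240031)*(80655 + 178205) - g(-33)/n(326) = (79132 + 240031)*(80655 + 178205) - 102/((-248*√326)) = 319163*258860 - 102*(-√326/80848) = 82618534180 - (-51)*√326/40424 = 82618534180 + 51*√326/40424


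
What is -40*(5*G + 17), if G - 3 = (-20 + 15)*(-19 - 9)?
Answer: -29280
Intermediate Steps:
G = 143 (G = 3 + (-20 + 15)*(-19 - 9) = 3 - 5*(-28) = 3 + 140 = 143)
-40*(5*G + 17) = -40*(5*143 + 17) = -40*(715 + 17) = -40*732 = -29280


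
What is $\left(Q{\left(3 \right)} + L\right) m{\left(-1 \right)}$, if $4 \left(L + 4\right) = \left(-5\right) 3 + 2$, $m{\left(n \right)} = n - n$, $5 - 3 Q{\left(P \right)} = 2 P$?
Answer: $0$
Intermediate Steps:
$Q{\left(P \right)} = \frac{5}{3} - \frac{2 P}{3}$
$m{\left(n \right)} = 0$
$L = - \frac{29}{4}$ ($L = -4 + \frac{\left(-5\right) 3 + 2}{4} = -4 + \frac{-15 + 2}{4} = -4 + \frac{1}{4} \left(-13\right) = -4 - \frac{13}{4} = - \frac{29}{4} \approx -7.25$)
$\left(Q{\left(3 \right)} + L\right) m{\left(-1 \right)} = \left(\left(\frac{5}{3} - 2\right) - \frac{29}{4}\right) 0 = \left(- \frac{1}{3} - \frac{29}{4}\right) 0 = \left(- \frac{91}{12}\right) 0 = 0$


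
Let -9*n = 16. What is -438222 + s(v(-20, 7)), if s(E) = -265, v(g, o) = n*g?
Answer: -438487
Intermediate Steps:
n = -16/9 (n = -⅑*16 = -16/9 ≈ -1.7778)
v(g, o) = -16*g/9
-438222 + s(v(-20, 7)) = -438222 - 265 = -438487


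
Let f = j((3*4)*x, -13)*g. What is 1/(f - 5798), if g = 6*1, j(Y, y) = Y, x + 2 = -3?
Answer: -1/6158 ≈ -0.00016239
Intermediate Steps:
x = -5 (x = -2 - 3 = -5)
g = 6
f = -360 (f = ((3*4)*(-5))*6 = (12*(-5))*6 = -60*6 = -360)
1/(f - 5798) = 1/(-360 - 5798) = 1/(-6158) = -1/6158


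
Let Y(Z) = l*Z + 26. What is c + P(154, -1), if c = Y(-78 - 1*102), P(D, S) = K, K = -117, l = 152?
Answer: -27451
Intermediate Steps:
Y(Z) = 26 + 152*Z (Y(Z) = 152*Z + 26 = 26 + 152*Z)
P(D, S) = -117
c = -27334 (c = 26 + 152*(-78 - 1*102) = 26 + 152*(-78 - 102) = 26 + 152*(-180) = 26 - 27360 = -27334)
c + P(154, -1) = -27334 - 117 = -27451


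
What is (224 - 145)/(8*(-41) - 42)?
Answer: -79/370 ≈ -0.21351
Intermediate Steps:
(224 - 145)/(8*(-41) - 42) = 79/(-328 - 42) = 79/(-370) = 79*(-1/370) = -79/370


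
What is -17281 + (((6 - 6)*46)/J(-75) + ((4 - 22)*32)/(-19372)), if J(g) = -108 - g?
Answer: -83691739/4843 ≈ -17281.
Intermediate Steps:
-17281 + (((6 - 6)*46)/J(-75) + ((4 - 22)*32)/(-19372)) = -17281 + (((6 - 6)*46)/(-108 - 1*(-75)) + ((4 - 22)*32)/(-19372)) = -17281 + ((0*46)/(-108 + 75) - 18*32*(-1/19372)) = -17281 + (0/(-33) - 576*(-1/19372)) = -17281 + (0*(-1/33) + 144/4843) = -17281 + (0 + 144/4843) = -17281 + 144/4843 = -83691739/4843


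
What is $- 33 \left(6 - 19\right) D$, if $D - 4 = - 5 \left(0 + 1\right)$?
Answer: $-429$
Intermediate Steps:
$D = -1$ ($D = 4 - 5 \left(0 + 1\right) = 4 - 5 = -1$)
$- 33 \left(6 - 19\right) D = - 33 \left(6 - 19\right) \left(-1\right) = \left(-33\right) \left(-13\right) \left(-1\right) = 429 \left(-1\right) = -429$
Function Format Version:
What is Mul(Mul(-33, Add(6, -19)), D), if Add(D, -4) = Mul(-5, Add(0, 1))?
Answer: -429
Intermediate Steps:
D = -1 (D = Add(4, Mul(-5, Add(0, 1))) = Add(4, Mul(-5, 1)) = Add(4, -5) = -1)
Mul(Mul(-33, Add(6, -19)), D) = Mul(Mul(-33, Add(6, -19)), -1) = Mul(Mul(-33, -13), -1) = Mul(429, -1) = -429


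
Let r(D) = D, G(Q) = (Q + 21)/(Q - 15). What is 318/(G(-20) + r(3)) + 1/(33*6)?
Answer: 550961/5148 ≈ 107.02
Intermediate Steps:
G(Q) = (21 + Q)/(-15 + Q)
318/(G(-20) + r(3)) + 1/(33*6) = 318/((21 - 20)/(-15 - 20) + 3) + 1/(33*6) = 318/(1/(-35) + 3) + 1/198 = 318/(-1/35*1 + 3) + 1/198 = 318/(-1/35 + 3) + 1/198 = 318/(104/35) + 1/198 = 318*(35/104) + 1/198 = 5565/52 + 1/198 = 550961/5148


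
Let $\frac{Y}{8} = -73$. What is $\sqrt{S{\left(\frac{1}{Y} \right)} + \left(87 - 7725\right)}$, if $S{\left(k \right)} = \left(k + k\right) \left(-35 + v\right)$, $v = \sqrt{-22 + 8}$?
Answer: $\frac{\sqrt{-162809053 - 73 i \sqrt{14}}}{146} \approx 7.331 \cdot 10^{-5} - 87.395 i$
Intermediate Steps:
$Y = -584$ ($Y = 8 \left(-73\right) = -584$)
$v = i \sqrt{14}$ ($v = \sqrt{-14} = i \sqrt{14} \approx 3.7417 i$)
$S{\left(k \right)} = 2 k \left(-35 + i \sqrt{14}\right)$ ($S{\left(k \right)} = \left(k + k\right) \left(-35 + i \sqrt{14}\right) = 2 k \left(-35 + i \sqrt{14}\right)$)
$\sqrt{S{\left(\frac{1}{Y} \right)} + \left(87 - 7725\right)} = \sqrt{\frac{2 \left(-35 + i \sqrt{14}\right)}{-584} + \left(87 - 7725\right)} = \sqrt{2 \left(- \frac{1}{584}\right) \left(-35 + i \sqrt{14}\right) + \left(87 - 7725\right)} = \sqrt{\left(\frac{35}{292} - \frac{i \sqrt{14}}{292}\right) - 7638} = \sqrt{- \frac{2230261}{292} - \frac{i \sqrt{14}}{292}}$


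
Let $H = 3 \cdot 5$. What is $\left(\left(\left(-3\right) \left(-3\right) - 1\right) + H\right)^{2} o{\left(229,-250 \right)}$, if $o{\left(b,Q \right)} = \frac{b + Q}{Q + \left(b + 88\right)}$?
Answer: $- \frac{11109}{67} \approx -165.81$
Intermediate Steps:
$H = 15$
$o{\left(b,Q \right)} = \frac{Q + b}{88 + Q + b}$ ($o{\left(b,Q \right)} = \frac{Q + b}{Q + \left(88 + b\right)} = \frac{Q + b}{88 + Q + b}$)
$\left(\left(\left(-3\right) \left(-3\right) - 1\right) + H\right)^{2} o{\left(229,-250 \right)} = \left(\left(\left(-3\right) \left(-3\right) - 1\right) + 15\right)^{2} \frac{-250 + 229}{88 - 250 + 229} = \left(\left(9 - 1\right) + 15\right)^{2} \cdot \frac{1}{67} \left(-21\right) = \left(8 + 15\right)^{2} \cdot \frac{1}{67} \left(-21\right) = 23^{2} \left(- \frac{21}{67}\right) = 529 \left(- \frac{21}{67}\right) = - \frac{11109}{67}$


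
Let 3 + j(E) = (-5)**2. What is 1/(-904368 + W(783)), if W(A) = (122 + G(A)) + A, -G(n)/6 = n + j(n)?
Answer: -1/908293 ≈ -1.1010e-6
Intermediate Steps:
j(E) = 22 (j(E) = -3 + (-5)**2 = -3 + 25 = 22)
G(n) = -132 - 6*n (G(n) = -6*(n + 22) = -6*(22 + n) = -132 - 6*n)
W(A) = -10 - 5*A (W(A) = (122 + (-132 - 6*A)) + A = (-10 - 6*A) + A = -10 - 5*A)
1/(-904368 + W(783)) = 1/(-904368 + (-10 - 5*783)) = 1/(-904368 + (-10 - 3915)) = 1/(-904368 - 3925) = 1/(-908293) = -1/908293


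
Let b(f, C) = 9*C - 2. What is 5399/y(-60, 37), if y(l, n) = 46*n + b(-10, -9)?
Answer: 5399/1619 ≈ 3.3348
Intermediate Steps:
b(f, C) = -2 + 9*C
y(l, n) = -83 + 46*n (y(l, n) = 46*n + (-2 + 9*(-9)) = 46*n + (-2 - 81) = 46*n - 83 = -83 + 46*n)
5399/y(-60, 37) = 5399/(-83 + 46*37) = 5399/(-83 + 1702) = 5399/1619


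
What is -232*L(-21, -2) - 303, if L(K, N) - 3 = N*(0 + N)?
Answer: -1927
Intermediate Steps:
L(K, N) = 3 + N**2 (L(K, N) = 3 + N*(0 + N) = 3 + N*N = 3 + N**2)
-232*L(-21, -2) - 303 = -232*(3 + (-2)**2) - 303 = -232*(3 + 4) - 303 = -232*7 - 303 = -1624 - 303 = -1927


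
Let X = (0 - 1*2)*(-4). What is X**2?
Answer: 64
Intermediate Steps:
X = 8 (X = (0 - 2)*(-4) = -2*(-4) = 8)
X**2 = 8**2 = 64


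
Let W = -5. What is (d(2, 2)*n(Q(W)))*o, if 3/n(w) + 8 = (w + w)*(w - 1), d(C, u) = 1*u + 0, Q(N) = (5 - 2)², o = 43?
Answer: 129/68 ≈ 1.8971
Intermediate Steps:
Q(N) = 9 (Q(N) = 3² = 9)
d(C, u) = u (d(C, u) = u + 0 = u)
n(w) = 3/(-8 + 2*w*(-1 + w)) (n(w) = 3/(-8 + (w + w)*(w - 1)) = 3/(-8 + (2*w)*(-1 + w)) = 3/(-8 + 2*w*(-1 + w)))
(d(2, 2)*n(Q(W)))*o = (2*(3/(2*(-4 + 9² - 1*9))))*43 = (2*(3/(2*(-4 + 81 - 9))))*43 = (2*((3/2)/68))*43 = (2*((3/2)*(1/68)))*43 = (2*(3/136))*43 = (3/68)*43 = 129/68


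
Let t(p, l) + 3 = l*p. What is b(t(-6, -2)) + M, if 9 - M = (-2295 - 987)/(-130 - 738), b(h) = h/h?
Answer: 2699/434 ≈ 6.2189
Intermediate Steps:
t(p, l) = -3 + l*p
b(h) = 1
M = 2265/434 (M = 9 - (-2295 - 987)/(-130 - 738) = 9 - (-3282)/(-868) = 9 - (-3282)*(-1)/868 = 9 - 1*1641/434 = 9 - 1641/434 = 2265/434 ≈ 5.2189)
b(t(-6, -2)) + M = 1 + 2265/434 = 2699/434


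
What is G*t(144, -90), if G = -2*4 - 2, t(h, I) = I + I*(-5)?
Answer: -3600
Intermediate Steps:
t(h, I) = -4*I (t(h, I) = I - 5*I = -4*I)
G = -10 (G = -8 - 2 = -10)
G*t(144, -90) = -(-40)*(-90) = -10*360 = -3600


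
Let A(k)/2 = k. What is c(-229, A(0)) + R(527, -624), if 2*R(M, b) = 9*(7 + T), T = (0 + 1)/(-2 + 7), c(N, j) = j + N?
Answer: -983/5 ≈ -196.60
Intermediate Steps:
A(k) = 2*k
c(N, j) = N + j
T = ⅕ (T = 1/5 = 1*(⅕) = ⅕ ≈ 0.20000)
R(M, b) = 162/5 (R(M, b) = (9*(7 + ⅕))/2 = (9*(36/5))/2 = (½)*(324/5) = 162/5)
c(-229, A(0)) + R(527, -624) = (-229 + 2*0) + 162/5 = (-229 + 0) + 162/5 = -229 + 162/5 = -983/5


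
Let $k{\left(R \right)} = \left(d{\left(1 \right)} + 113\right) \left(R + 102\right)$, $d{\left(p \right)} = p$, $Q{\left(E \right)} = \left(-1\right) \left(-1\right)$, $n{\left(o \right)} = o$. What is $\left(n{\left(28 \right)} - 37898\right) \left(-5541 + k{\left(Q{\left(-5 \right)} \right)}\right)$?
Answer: $-234831870$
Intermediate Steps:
$Q{\left(E \right)} = 1$
$k{\left(R \right)} = 11628 + 114 R$ ($k{\left(R \right)} = \left(1 + 113\right) \left(R + 102\right) = 114 \left(102 + R\right) = 11628 + 114 R$)
$\left(n{\left(28 \right)} - 37898\right) \left(-5541 + k{\left(Q{\left(-5 \right)} \right)}\right) = \left(28 - 37898\right) \left(-5541 + \left(11628 + 114 \cdot 1\right)\right) = - 37870 \left(-5541 + \left(11628 + 114\right)\right) = - 37870 \left(-5541 + 11742\right) = \left(-37870\right) 6201 = -234831870$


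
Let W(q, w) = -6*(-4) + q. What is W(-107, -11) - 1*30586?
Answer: -30669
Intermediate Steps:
W(q, w) = 24 + q
W(-107, -11) - 1*30586 = (24 - 107) - 1*30586 = -83 - 30586 = -30669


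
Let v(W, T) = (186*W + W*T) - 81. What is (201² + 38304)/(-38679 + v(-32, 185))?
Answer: -78705/50632 ≈ -1.5545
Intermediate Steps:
v(W, T) = -81 + 186*W + T*W (v(W, T) = (186*W + T*W) - 81 = -81 + 186*W + T*W)
(201² + 38304)/(-38679 + v(-32, 185)) = (201² + 38304)/(-38679 + (-81 + 186*(-32) + 185*(-32))) = (40401 + 38304)/(-38679 + (-81 - 5952 - 5920)) = 78705/(-38679 - 11953) = 78705/(-50632) = 78705*(-1/50632) = -78705/50632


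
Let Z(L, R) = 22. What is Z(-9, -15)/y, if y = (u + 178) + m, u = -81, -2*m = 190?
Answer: 11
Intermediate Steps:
m = -95 (m = -½*190 = -95)
y = 2 (y = (-81 + 178) - 95 = 97 - 95 = 2)
Z(-9, -15)/y = 22/2 = 22*(½) = 11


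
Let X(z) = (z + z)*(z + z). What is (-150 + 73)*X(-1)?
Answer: -308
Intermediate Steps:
X(z) = 4*z**2 (X(z) = (2*z)*(2*z) = 4*z**2)
(-150 + 73)*X(-1) = (-150 + 73)*(4*(-1)**2) = -308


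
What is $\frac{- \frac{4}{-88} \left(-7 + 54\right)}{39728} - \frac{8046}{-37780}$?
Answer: $\frac{1758527099}{8255081120} \approx 0.21302$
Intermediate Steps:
$\frac{- \frac{4}{-88} \left(-7 + 54\right)}{39728} - \frac{8046}{-37780} = \left(-4\right) \left(- \frac{1}{88}\right) 47 \cdot \frac{1}{39728} - - \frac{4023}{18890} = \frac{1}{22} \cdot 47 \cdot \frac{1}{39728} + \frac{4023}{18890} = \frac{47}{22} \cdot \frac{1}{39728} + \frac{4023}{18890} = \frac{47}{874016} + \frac{4023}{18890} = \frac{1758527099}{8255081120}$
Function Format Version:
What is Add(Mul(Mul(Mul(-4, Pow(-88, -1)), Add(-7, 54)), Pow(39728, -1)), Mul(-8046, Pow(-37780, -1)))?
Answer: Rational(1758527099, 8255081120) ≈ 0.21302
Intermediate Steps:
Add(Mul(Mul(Mul(-4, Pow(-88, -1)), Add(-7, 54)), Pow(39728, -1)), Mul(-8046, Pow(-37780, -1))) = Add(Mul(Mul(Mul(-4, Rational(-1, 88)), 47), Rational(1, 39728)), Mul(-8046, Rational(-1, 37780))) = Add(Mul(Mul(Rational(1, 22), 47), Rational(1, 39728)), Rational(4023, 18890)) = Add(Mul(Rational(47, 22), Rational(1, 39728)), Rational(4023, 18890)) = Add(Rational(47, 874016), Rational(4023, 18890)) = Rational(1758527099, 8255081120)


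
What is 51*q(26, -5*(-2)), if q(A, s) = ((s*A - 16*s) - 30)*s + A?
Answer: 37026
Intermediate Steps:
q(A, s) = A + s*(-30 - 16*s + A*s) (q(A, s) = ((A*s - 16*s) - 30)*s + A = ((-16*s + A*s) - 30)*s + A = (-30 - 16*s + A*s)*s + A = s*(-30 - 16*s + A*s) + A = A + s*(-30 - 16*s + A*s))
51*q(26, -5*(-2)) = 51*(26 - (-150)*(-2) - 16*(-5*(-2))² + 26*(-5*(-2))²) = 51*(26 - 30*10 - 16*10² + 26*10²) = 51*(26 - 300 - 16*100 + 26*100) = 51*(26 - 300 - 1600 + 2600) = 51*726 = 37026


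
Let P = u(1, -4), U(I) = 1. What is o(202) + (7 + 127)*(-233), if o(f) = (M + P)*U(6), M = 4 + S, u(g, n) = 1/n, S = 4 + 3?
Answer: -124845/4 ≈ -31211.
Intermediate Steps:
S = 7
P = -¼ (P = 1/(-4) = -¼ ≈ -0.25000)
M = 11 (M = 4 + 7 = 11)
o(f) = 43/4 (o(f) = (11 - ¼)*1 = (43/4)*1 = 43/4)
o(202) + (7 + 127)*(-233) = 43/4 + (7 + 127)*(-233) = 43/4 + 134*(-233) = 43/4 - 31222 = -124845/4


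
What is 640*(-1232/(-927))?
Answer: 788480/927 ≈ 850.57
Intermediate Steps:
640*(-1232/(-927)) = 640*(-1232*(-1/927)) = 640*(1232/927) = 788480/927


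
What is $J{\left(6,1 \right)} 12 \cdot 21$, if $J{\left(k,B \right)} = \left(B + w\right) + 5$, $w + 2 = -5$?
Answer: $-252$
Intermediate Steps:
$w = -7$ ($w = -2 - 5 = -7$)
$J{\left(k,B \right)} = -2 + B$ ($J{\left(k,B \right)} = \left(B - 7\right) + 5 = \left(-7 + B\right) + 5 = -2 + B$)
$J{\left(6,1 \right)} 12 \cdot 21 = \left(-2 + 1\right) 12 \cdot 21 = \left(-1\right) 12 \cdot 21 = \left(-12\right) 21 = -252$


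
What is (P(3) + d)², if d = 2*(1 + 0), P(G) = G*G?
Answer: 121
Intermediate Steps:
P(G) = G²
d = 2 (d = 2*1 = 2)
(P(3) + d)² = (3² + 2)² = (9 + 2)² = 11² = 121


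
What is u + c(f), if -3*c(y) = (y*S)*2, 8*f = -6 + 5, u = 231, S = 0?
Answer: 231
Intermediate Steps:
f = -⅛ (f = (-6 + 5)/8 = (⅛)*(-1) = -⅛ ≈ -0.12500)
c(y) = 0 (c(y) = -y*0*2/3 = -0*2 = -⅓*0 = 0)
u + c(f) = 231 + 0 = 231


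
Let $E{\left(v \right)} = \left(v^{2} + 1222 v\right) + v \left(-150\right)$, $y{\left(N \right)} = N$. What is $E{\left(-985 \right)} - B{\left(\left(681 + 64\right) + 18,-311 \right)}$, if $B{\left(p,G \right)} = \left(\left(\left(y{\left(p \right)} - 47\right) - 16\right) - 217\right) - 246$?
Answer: $-85932$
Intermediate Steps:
$E{\left(v \right)} = v^{2} + 1072 v$ ($E{\left(v \right)} = \left(v^{2} + 1222 v\right) - 150 v = v^{2} + 1072 v$)
$B{\left(p,G \right)} = -526 + p$ ($B{\left(p,G \right)} = \left(\left(\left(p - 47\right) - 16\right) - 217\right) - 246 = \left(\left(\left(-47 + p\right) - 16\right) - 217\right) - 246 = \left(\left(-63 + p\right) - 217\right) - 246 = \left(-280 + p\right) - 246 = -526 + p$)
$E{\left(-985 \right)} - B{\left(\left(681 + 64\right) + 18,-311 \right)} = - 985 \left(1072 - 985\right) - \left(-526 + \left(\left(681 + 64\right) + 18\right)\right) = \left(-985\right) 87 - \left(-526 + \left(745 + 18\right)\right) = -85695 - \left(-526 + 763\right) = -85695 - 237 = -85932$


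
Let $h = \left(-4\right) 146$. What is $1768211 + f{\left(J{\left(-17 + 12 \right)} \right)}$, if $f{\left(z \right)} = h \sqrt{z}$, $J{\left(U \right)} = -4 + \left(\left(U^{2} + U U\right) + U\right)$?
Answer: $1768211 - 584 \sqrt{41} \approx 1.7645 \cdot 10^{6}$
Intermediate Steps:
$h = -584$
$J{\left(U \right)} = -4 + U + 2 U^{2}$ ($J{\left(U \right)} = -4 + \left(\left(U^{2} + U^{2}\right) + U\right) = -4 + \left(2 U^{2} + U\right) = -4 + \left(U + 2 U^{2}\right) = -4 + U + 2 U^{2}$)
$f{\left(z \right)} = - 584 \sqrt{z}$
$1768211 + f{\left(J{\left(-17 + 12 \right)} \right)} = 1768211 - 584 \sqrt{-4 + \left(-17 + 12\right) + 2 \left(-17 + 12\right)^{2}} = 1768211 - 584 \sqrt{-4 - 5 + 2 \left(-5\right)^{2}} = 1768211 - 584 \sqrt{-4 - 5 + 2 \cdot 25} = 1768211 - 584 \sqrt{-4 - 5 + 50} = 1768211 - 584 \sqrt{41}$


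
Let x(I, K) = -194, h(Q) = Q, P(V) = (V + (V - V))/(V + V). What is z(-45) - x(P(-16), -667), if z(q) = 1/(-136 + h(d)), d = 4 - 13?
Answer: 28129/145 ≈ 193.99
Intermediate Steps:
P(V) = ½ (P(V) = (V + 0)/((2*V)) = V*(1/(2*V)) = ½)
d = -9
z(q) = -1/145 (z(q) = 1/(-136 - 9) = 1/(-145) = -1/145)
z(-45) - x(P(-16), -667) = -1/145 - 1*(-194) = -1/145 + 194 = 28129/145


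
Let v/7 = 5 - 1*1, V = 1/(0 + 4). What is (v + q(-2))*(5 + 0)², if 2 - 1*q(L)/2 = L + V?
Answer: 1775/2 ≈ 887.50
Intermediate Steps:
V = ¼ (V = 1/4 = ¼ ≈ 0.25000)
v = 28 (v = 7*(5 - 1*1) = 7*(5 - 1) = 7*4 = 28)
q(L) = 7/2 - 2*L (q(L) = 4 - 2*(L + ¼) = 4 - 2*(¼ + L) = 4 + (-½ - 2*L) = 7/2 - 2*L)
(v + q(-2))*(5 + 0)² = (28 + (7/2 - 2*(-2)))*(5 + 0)² = (28 + (7/2 + 4))*5² = (28 + 15/2)*25 = (71/2)*25 = 1775/2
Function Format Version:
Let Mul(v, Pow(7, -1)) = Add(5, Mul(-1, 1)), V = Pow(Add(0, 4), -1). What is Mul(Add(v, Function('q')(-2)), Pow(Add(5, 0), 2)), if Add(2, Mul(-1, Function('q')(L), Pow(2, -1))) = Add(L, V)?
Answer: Rational(1775, 2) ≈ 887.50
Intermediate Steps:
V = Rational(1, 4) (V = Pow(4, -1) = Rational(1, 4) ≈ 0.25000)
v = 28 (v = Mul(7, Add(5, Mul(-1, 1))) = Mul(7, Add(5, -1)) = Mul(7, 4) = 28)
Function('q')(L) = Add(Rational(7, 2), Mul(-2, L)) (Function('q')(L) = Add(4, Mul(-2, Add(L, Rational(1, 4)))) = Add(4, Mul(-2, Add(Rational(1, 4), L))) = Add(4, Add(Rational(-1, 2), Mul(-2, L))) = Add(Rational(7, 2), Mul(-2, L)))
Mul(Add(v, Function('q')(-2)), Pow(Add(5, 0), 2)) = Mul(Add(28, Add(Rational(7, 2), Mul(-2, -2))), Pow(Add(5, 0), 2)) = Mul(Add(28, Add(Rational(7, 2), 4)), Pow(5, 2)) = Mul(Add(28, Rational(15, 2)), 25) = Mul(Rational(71, 2), 25) = Rational(1775, 2)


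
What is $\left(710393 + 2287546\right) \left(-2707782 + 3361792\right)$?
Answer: $1960682085390$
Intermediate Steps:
$\left(710393 + 2287546\right) \left(-2707782 + 3361792\right) = 2997939 \cdot 654010 = 1960682085390$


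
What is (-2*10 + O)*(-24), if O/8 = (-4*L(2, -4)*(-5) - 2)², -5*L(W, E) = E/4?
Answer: -288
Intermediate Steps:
L(W, E) = -E/20 (L(W, E) = -E/(5*4) = -E/20)
O = 32 (O = 8*(-(-1)*(-4)/5*(-5) - 2)² = 8*(-4*⅕*(-5) - 2)² = 8*(-⅘*(-5) - 2)² = 8*(4 - 2)² = 8*2² = 8*4 = 32)
(-2*10 + O)*(-24) = (-2*10 + 32)*(-24) = (-20 + 32)*(-24) = 12*(-24) = -288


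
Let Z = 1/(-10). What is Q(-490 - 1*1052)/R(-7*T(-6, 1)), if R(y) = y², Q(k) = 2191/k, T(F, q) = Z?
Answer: -15650/5397 ≈ -2.8998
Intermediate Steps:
Z = -⅒ ≈ -0.10000
T(F, q) = -⅒
Q(-490 - 1*1052)/R(-7*T(-6, 1)) = (2191/(-490 - 1*1052))/((-7*(-⅒))²) = (2191/(-490 - 1052))/((7/10)²) = (2191/(-1542))/(49/100) = (2191*(-1/1542))*(100/49) = -2191/1542*100/49 = -15650/5397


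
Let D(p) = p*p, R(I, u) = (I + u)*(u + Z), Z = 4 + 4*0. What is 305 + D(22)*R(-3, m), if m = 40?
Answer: 788257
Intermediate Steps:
Z = 4 (Z = 4 + 0 = 4)
R(I, u) = (4 + u)*(I + u) (R(I, u) = (I + u)*(u + 4) = (I + u)*(4 + u) = (4 + u)*(I + u))
D(p) = p**2
305 + D(22)*R(-3, m) = 305 + 22**2*(40**2 + 4*(-3) + 4*40 - 3*40) = 305 + 484*(1600 - 12 + 160 - 120) = 305 + 484*1628 = 305 + 787952 = 788257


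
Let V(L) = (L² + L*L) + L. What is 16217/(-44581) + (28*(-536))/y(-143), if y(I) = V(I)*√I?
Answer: -16217/44581 + 15008*I*√143/5827965 ≈ -0.36376 + 0.030795*I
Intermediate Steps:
V(L) = L + 2*L² (V(L) = (L² + L²) + L = 2*L² + L = L + 2*L²)
y(I) = I^(3/2)*(1 + 2*I) (y(I) = (I*(1 + 2*I))*√I = I^(3/2)*(1 + 2*I))
16217/(-44581) + (28*(-536))/y(-143) = 16217/(-44581) + (28*(-536))/(((-143)^(3/2)*(1 + 2*(-143)))) = 16217*(-1/44581) - 15008*I*√143/(20449*(1 - 286)) = -16217/44581 - 15008*(-I*√143/5827965) = -16217/44581 - (-15008)*I*√143/5827965 = -16217/44581 + 15008*I*√143/5827965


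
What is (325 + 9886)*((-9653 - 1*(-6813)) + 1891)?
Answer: -9690239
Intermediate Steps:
(325 + 9886)*((-9653 - 1*(-6813)) + 1891) = 10211*((-9653 + 6813) + 1891) = 10211*(-2840 + 1891) = 10211*(-949) = -9690239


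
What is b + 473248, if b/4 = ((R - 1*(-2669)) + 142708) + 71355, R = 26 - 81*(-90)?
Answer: 1369440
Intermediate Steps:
R = 7316 (R = 26 + 7290 = 7316)
b = 896192 (b = 4*(((7316 - 1*(-2669)) + 142708) + 71355) = 4*(((7316 + 2669) + 142708) + 71355) = 4*((9985 + 142708) + 71355) = 4*(152693 + 71355) = 4*224048 = 896192)
b + 473248 = 896192 + 473248 = 1369440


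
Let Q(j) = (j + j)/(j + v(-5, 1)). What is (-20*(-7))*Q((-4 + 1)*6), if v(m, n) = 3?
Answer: 336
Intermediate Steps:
Q(j) = 2*j/(3 + j) (Q(j) = (j + j)/(j + 3) = (2*j)/(3 + j) = 2*j/(3 + j))
(-20*(-7))*Q((-4 + 1)*6) = (-20*(-7))*(2*((-4 + 1)*6)/(3 + (-4 + 1)*6)) = 140*(2*(-3*6)/(3 - 3*6)) = 140*(2*(-18)/(3 - 18)) = 140*(2*(-18)/(-15)) = 140*(2*(-18)*(-1/15)) = 140*(12/5) = 336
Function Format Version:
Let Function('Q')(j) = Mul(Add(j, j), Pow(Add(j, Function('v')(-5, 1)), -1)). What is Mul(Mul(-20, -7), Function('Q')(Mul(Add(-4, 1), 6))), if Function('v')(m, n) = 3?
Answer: 336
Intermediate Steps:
Function('Q')(j) = Mul(2, j, Pow(Add(3, j), -1)) (Function('Q')(j) = Mul(Add(j, j), Pow(Add(j, 3), -1)) = Mul(Mul(2, j), Pow(Add(3, j), -1)) = Mul(2, j, Pow(Add(3, j), -1)))
Mul(Mul(-20, -7), Function('Q')(Mul(Add(-4, 1), 6))) = Mul(Mul(-20, -7), Mul(2, Mul(Add(-4, 1), 6), Pow(Add(3, Mul(Add(-4, 1), 6)), -1))) = Mul(140, Mul(2, Mul(-3, 6), Pow(Add(3, Mul(-3, 6)), -1))) = Mul(140, Mul(2, -18, Pow(Add(3, -18), -1))) = Mul(140, Mul(2, -18, Pow(-15, -1))) = Mul(140, Mul(2, -18, Rational(-1, 15))) = Mul(140, Rational(12, 5)) = 336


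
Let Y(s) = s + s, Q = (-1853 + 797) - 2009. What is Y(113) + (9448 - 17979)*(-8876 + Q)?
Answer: 101868897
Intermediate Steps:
Q = -3065 (Q = -1056 - 2009 = -3065)
Y(s) = 2*s
Y(113) + (9448 - 17979)*(-8876 + Q) = 2*113 + (9448 - 17979)*(-8876 - 3065) = 226 - 8531*(-11941) = 226 + 101868671 = 101868897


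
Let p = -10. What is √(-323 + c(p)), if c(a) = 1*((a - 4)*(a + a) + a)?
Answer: I*√53 ≈ 7.2801*I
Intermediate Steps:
c(a) = a + 2*a*(-4 + a) (c(a) = 1*((-4 + a)*(2*a) + a) = 1*(2*a*(-4 + a) + a) = 1*(a + 2*a*(-4 + a)) = a + 2*a*(-4 + a))
√(-323 + c(p)) = √(-323 - 10*(-7 + 2*(-10))) = √(-323 - 10*(-7 - 20)) = √(-323 - 10*(-27)) = √(-323 + 270) = √(-53) = I*√53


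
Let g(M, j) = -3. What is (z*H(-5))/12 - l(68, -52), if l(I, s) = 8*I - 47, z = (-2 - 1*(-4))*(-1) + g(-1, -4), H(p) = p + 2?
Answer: -1983/4 ≈ -495.75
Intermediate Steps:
H(p) = 2 + p
z = -5 (z = (-2 - 1*(-4))*(-1) - 3 = (-2 + 4)*(-1) - 3 = 2*(-1) - 3 = -2 - 3 = -5)
l(I, s) = -47 + 8*I
(z*H(-5))/12 - l(68, -52) = -5*(2 - 5)/12 - (-47 + 8*68) = -5*(-3)*(1/12) - (-47 + 544) = 15*(1/12) - 1*497 = 5/4 - 497 = -1983/4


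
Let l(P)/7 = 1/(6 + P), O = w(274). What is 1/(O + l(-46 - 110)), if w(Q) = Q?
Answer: 150/41093 ≈ 0.0036503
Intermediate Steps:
O = 274
l(P) = 7/(6 + P)
1/(O + l(-46 - 110)) = 1/(274 + 7/(6 + (-46 - 110))) = 1/(274 + 7/(6 - 156)) = 1/(274 + 7/(-150)) = 1/(274 + 7*(-1/150)) = 1/(274 - 7/150) = 1/(41093/150) = 150/41093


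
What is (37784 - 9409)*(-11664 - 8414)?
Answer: -569713250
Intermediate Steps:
(37784 - 9409)*(-11664 - 8414) = 28375*(-20078) = -569713250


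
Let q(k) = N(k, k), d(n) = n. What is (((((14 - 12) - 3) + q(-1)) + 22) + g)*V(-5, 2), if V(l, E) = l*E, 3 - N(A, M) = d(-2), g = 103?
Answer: -1290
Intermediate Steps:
N(A, M) = 5 (N(A, M) = 3 - 1*(-2) = 3 + 2 = 5)
q(k) = 5
V(l, E) = E*l
(((((14 - 12) - 3) + q(-1)) + 22) + g)*V(-5, 2) = (((((14 - 12) - 3) + 5) + 22) + 103)*(2*(-5)) = ((((2 - 3) + 5) + 22) + 103)*(-10) = (((-1 + 5) + 22) + 103)*(-10) = ((4 + 22) + 103)*(-10) = (26 + 103)*(-10) = 129*(-10) = -1290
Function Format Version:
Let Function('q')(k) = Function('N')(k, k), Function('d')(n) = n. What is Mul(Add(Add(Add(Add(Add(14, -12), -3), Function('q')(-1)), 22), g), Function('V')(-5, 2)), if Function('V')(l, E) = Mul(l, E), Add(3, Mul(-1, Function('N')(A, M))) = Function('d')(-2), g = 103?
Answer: -1290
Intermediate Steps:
Function('N')(A, M) = 5 (Function('N')(A, M) = Add(3, Mul(-1, -2)) = Add(3, 2) = 5)
Function('q')(k) = 5
Function('V')(l, E) = Mul(E, l)
Mul(Add(Add(Add(Add(Add(14, -12), -3), Function('q')(-1)), 22), g), Function('V')(-5, 2)) = Mul(Add(Add(Add(Add(Add(14, -12), -3), 5), 22), 103), Mul(2, -5)) = Mul(Add(Add(Add(Add(2, -3), 5), 22), 103), -10) = Mul(Add(Add(Add(-1, 5), 22), 103), -10) = Mul(Add(Add(4, 22), 103), -10) = Mul(Add(26, 103), -10) = Mul(129, -10) = -1290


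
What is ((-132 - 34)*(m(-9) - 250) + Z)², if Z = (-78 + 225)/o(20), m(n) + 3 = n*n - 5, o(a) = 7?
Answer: 864536409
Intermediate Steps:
m(n) = -8 + n² (m(n) = -3 + (n*n - 5) = -3 + (n² - 5) = -3 + (-5 + n²) = -8 + n²)
Z = 21 (Z = (-78 + 225)/7 = 147*(⅐) = 21)
((-132 - 34)*(m(-9) - 250) + Z)² = ((-132 - 34)*((-8 + (-9)²) - 250) + 21)² = (-166*((-8 + 81) - 250) + 21)² = (-166*(73 - 250) + 21)² = (-166*(-177) + 21)² = (29382 + 21)² = 29403² = 864536409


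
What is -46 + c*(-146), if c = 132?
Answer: -19318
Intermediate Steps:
-46 + c*(-146) = -46 + 132*(-146) = -46 - 19272 = -19318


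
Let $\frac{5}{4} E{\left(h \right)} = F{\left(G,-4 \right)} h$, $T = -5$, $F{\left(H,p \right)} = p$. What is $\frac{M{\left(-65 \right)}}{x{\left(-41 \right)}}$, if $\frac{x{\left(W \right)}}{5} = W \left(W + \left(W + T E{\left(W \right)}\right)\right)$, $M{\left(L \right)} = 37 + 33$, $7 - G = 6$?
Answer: $\frac{7}{15129} \approx 0.00046269$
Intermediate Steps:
$G = 1$ ($G = 7 - 6 = 1$)
$M{\left(L \right)} = 70$
$E{\left(h \right)} = - \frac{16 h}{5}$ ($E{\left(h \right)} = \frac{4 \left(- 4 h\right)}{5} = - \frac{16 h}{5}$)
$x{\left(W \right)} = 90 W^{2}$ ($x{\left(W \right)} = 5 W \left(W - \left(- W + 5 \left(- \frac{16}{5}\right) W\right)\right) = 5 W \left(W + \left(W + 16 W\right)\right) = 5 W \left(W + 17 W\right) = 5 W 18 W = 5 \cdot 18 W^{2} = 90 W^{2}$)
$\frac{M{\left(-65 \right)}}{x{\left(-41 \right)}} = \frac{70}{90 \left(-41\right)^{2}} = \frac{70}{90 \cdot 1681} = \frac{70}{151290} = 70 \cdot \frac{1}{151290} = \frac{7}{15129}$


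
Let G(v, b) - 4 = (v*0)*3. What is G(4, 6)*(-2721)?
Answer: -10884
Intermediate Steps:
G(v, b) = 4 (G(v, b) = 4 + (v*0)*3 = 4 + 0*3 = 4 + 0 = 4)
G(4, 6)*(-2721) = 4*(-2721) = -10884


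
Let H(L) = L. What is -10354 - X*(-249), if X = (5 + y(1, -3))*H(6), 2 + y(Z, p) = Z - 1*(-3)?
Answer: 104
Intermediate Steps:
y(Z, p) = 1 + Z (y(Z, p) = -2 + (Z - 1*(-3)) = -2 + (Z + 3) = -2 + (3 + Z) = 1 + Z)
X = 42 (X = (5 + (1 + 1))*6 = (5 + 2)*6 = 7*6 = 42)
-10354 - X*(-249) = -10354 - 42*(-249) = -10354 - 1*(-10458) = -10354 + 10458 = 104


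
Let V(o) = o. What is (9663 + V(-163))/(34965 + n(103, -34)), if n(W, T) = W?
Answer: 2375/8767 ≈ 0.27090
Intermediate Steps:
(9663 + V(-163))/(34965 + n(103, -34)) = (9663 - 163)/(34965 + 103) = 9500/35068 = 9500*(1/35068) = 2375/8767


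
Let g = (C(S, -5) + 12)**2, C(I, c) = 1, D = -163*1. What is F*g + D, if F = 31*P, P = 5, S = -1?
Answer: 26032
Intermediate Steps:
D = -163
F = 155 (F = 31*5 = 155)
g = 169 (g = (1 + 12)**2 = 13**2 = 169)
F*g + D = 155*169 - 163 = 26195 - 163 = 26032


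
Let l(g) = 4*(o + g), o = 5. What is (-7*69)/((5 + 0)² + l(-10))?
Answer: -483/5 ≈ -96.600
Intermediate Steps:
l(g) = 20 + 4*g (l(g) = 4*(5 + g) = 20 + 4*g)
(-7*69)/((5 + 0)² + l(-10)) = (-7*69)/((5 + 0)² + (20 + 4*(-10))) = -483/(5² + (20 - 40)) = -483/(25 - 20) = -483/5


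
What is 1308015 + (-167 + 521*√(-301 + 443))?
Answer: 1307848 + 521*√142 ≈ 1.3141e+6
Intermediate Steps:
1308015 + (-167 + 521*√(-301 + 443)) = 1308015 + (-167 + 521*√142) = 1307848 + 521*√142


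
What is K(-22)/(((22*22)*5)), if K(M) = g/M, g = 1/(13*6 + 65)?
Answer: -1/7613320 ≈ -1.3135e-7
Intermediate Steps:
g = 1/143 (g = 1/(78 + 65) = 1/143 ≈ 0.0069930)
K(M) = 1/(143*M)
K(-22)/(((22*22)*5)) = ((1/143)/(-22))/(((22*22)*5)) = ((1/143)*(-1/22))/((484*5)) = -1/3146/2420 = -1/3146*1/2420 = -1/7613320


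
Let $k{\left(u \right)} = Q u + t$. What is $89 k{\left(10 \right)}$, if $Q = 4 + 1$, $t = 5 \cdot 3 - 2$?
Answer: $5607$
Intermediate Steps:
$t = 13$ ($t = 15 - 2 = 13$)
$Q = 5$
$k{\left(u \right)} = 13 + 5 u$ ($k{\left(u \right)} = 5 u + 13 = 13 + 5 u$)
$89 k{\left(10 \right)} = 89 \left(13 + 5 \cdot 10\right) = 89 \left(13 + 50\right) = 89 \cdot 63 = 5607$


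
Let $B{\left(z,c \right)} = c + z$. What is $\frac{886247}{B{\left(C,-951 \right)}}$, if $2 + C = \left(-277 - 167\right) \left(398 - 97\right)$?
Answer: $- \frac{886247}{134597} \approx -6.5844$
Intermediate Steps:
$C = -133646$ ($C = -2 + \left(-277 - 167\right) \left(398 - 97\right) = -2 - 133644 = -133646$)
$\frac{886247}{B{\left(C,-951 \right)}} = \frac{886247}{-951 - 133646} = \frac{886247}{-134597} = 886247 \left(- \frac{1}{134597}\right) = - \frac{886247}{134597}$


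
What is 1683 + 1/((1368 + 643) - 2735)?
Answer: 1218491/724 ≈ 1683.0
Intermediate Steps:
1683 + 1/((1368 + 643) - 2735) = 1683 + 1/(2011 - 2735) = 1683 + 1/(-724) = 1683 - 1/724 = 1218491/724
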